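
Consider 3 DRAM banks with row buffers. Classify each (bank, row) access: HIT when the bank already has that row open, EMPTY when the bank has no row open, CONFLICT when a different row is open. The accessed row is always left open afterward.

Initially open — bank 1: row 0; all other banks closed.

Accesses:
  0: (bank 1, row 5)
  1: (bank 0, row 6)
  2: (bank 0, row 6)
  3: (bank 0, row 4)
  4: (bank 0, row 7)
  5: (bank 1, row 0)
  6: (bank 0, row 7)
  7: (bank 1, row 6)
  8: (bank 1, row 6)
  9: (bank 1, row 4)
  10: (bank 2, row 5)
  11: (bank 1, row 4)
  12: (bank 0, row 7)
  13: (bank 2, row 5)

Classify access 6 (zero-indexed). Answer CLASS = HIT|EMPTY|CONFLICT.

CLASS = HIT

  [0] b1 r5: had r0 ⇒ C
  [1] b0 r6: no row ⇒ E
  [2] b0 r6: had r6 ⇒ H
  [3] b0 r4: had r6 ⇒ C
  [4] b0 r7: had r4 ⇒ C
  [5] b1 r0: had r5 ⇒ C
  [6] b0 r7: had r7 ⇒ H
  [7] b1 r6: had r0 ⇒ C
  [8] b1 r6: had r6 ⇒ H
  [9] b1 r4: had r6 ⇒ C
  [10] b2 r5: no row ⇒ E
  [11] b1 r4: had r4 ⇒ H
  [12] b0 r7: had r7 ⇒ H
  [13] b2 r5: had r5 ⇒ H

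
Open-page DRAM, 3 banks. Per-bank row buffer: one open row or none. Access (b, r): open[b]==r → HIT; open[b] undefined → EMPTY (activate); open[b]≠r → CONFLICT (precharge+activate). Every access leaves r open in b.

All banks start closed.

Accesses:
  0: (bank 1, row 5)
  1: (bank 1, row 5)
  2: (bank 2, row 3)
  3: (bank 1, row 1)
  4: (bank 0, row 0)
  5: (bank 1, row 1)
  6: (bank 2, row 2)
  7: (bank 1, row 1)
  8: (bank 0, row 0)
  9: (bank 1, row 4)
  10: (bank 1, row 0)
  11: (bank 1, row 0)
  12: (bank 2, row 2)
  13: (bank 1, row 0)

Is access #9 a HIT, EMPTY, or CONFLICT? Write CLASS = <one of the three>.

CLASS = CONFLICT

step 0: bank1 None->5 [EMPTY]
step 1: bank1 5->5 [HIT]
step 2: bank2 None->3 [EMPTY]
step 3: bank1 5->1 [CONFLICT]
step 4: bank0 None->0 [EMPTY]
step 5: bank1 1->1 [HIT]
step 6: bank2 3->2 [CONFLICT]
step 7: bank1 1->1 [HIT]
step 8: bank0 0->0 [HIT]
step 9: bank1 1->4 [CONFLICT]
step 10: bank1 4->0 [CONFLICT]
step 11: bank1 0->0 [HIT]
step 12: bank2 2->2 [HIT]
step 13: bank1 0->0 [HIT]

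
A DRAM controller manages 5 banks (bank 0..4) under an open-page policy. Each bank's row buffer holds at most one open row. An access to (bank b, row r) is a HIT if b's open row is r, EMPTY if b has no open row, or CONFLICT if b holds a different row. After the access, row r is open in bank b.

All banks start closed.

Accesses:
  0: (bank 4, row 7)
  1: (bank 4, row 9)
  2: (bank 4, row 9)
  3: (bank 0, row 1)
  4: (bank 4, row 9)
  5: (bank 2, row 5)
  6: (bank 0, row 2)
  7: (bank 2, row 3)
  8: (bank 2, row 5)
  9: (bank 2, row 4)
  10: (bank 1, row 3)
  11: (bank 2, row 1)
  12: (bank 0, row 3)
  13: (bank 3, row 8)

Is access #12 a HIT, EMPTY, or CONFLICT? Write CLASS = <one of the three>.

0: bank 4 row 7 — prev None → EMPTY
1: bank 4 row 9 — prev 7 → CONFLICT
2: bank 4 row 9 — prev 9 → HIT
3: bank 0 row 1 — prev None → EMPTY
4: bank 4 row 9 — prev 9 → HIT
5: bank 2 row 5 — prev None → EMPTY
6: bank 0 row 2 — prev 1 → CONFLICT
7: bank 2 row 3 — prev 5 → CONFLICT
8: bank 2 row 5 — prev 3 → CONFLICT
9: bank 2 row 4 — prev 5 → CONFLICT
10: bank 1 row 3 — prev None → EMPTY
11: bank 2 row 1 — prev 4 → CONFLICT
12: bank 0 row 3 — prev 2 → CONFLICT
13: bank 3 row 8 — prev None → EMPTY

CLASS = CONFLICT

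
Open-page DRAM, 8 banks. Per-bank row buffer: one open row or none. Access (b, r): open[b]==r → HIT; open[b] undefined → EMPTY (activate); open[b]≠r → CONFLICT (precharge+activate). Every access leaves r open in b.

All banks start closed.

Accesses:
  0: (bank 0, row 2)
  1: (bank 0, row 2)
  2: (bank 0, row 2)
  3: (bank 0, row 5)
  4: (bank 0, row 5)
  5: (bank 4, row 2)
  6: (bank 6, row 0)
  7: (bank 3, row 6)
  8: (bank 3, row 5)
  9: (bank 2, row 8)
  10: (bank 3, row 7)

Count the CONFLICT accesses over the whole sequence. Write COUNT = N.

COUNT = 3

  [0] b0 r2: no row ⇒ E
  [1] b0 r2: had r2 ⇒ H
  [2] b0 r2: had r2 ⇒ H
  [3] b0 r5: had r2 ⇒ C
  [4] b0 r5: had r5 ⇒ H
  [5] b4 r2: no row ⇒ E
  [6] b6 r0: no row ⇒ E
  [7] b3 r6: no row ⇒ E
  [8] b3 r5: had r6 ⇒ C
  [9] b2 r8: no row ⇒ E
  [10] b3 r7: had r5 ⇒ C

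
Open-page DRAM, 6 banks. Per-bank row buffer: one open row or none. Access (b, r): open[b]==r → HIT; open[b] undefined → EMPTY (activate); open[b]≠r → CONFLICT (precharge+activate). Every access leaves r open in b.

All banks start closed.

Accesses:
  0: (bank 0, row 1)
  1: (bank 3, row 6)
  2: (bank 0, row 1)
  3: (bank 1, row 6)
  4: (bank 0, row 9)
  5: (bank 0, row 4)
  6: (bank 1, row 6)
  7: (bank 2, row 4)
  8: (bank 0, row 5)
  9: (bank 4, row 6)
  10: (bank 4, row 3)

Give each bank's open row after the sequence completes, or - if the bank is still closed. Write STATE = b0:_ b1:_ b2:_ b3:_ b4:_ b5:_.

#0 (0,1) E
#1 (3,6) E
#2 (0,1) H  (was 1)
#3 (1,6) E
#4 (0,9) C  (was 1)
#5 (0,4) C  (was 9)
#6 (1,6) H  (was 6)
#7 (2,4) E
#8 (0,5) C  (was 4)
#9 (4,6) E
#10 (4,3) C  (was 6)

STATE = b0:5 b1:6 b2:4 b3:6 b4:3 b5:-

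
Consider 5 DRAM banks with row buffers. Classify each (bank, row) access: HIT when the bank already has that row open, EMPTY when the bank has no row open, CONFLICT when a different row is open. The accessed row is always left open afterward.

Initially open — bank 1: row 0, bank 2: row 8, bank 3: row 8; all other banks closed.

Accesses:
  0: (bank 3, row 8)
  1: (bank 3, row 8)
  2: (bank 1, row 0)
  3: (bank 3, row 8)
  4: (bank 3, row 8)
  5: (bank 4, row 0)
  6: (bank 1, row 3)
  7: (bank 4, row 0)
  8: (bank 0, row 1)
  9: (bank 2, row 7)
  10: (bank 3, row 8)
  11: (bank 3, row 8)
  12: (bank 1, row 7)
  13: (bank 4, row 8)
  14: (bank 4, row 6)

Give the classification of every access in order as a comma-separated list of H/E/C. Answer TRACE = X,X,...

step 0: bank3 8->8 [HIT]
step 1: bank3 8->8 [HIT]
step 2: bank1 0->0 [HIT]
step 3: bank3 8->8 [HIT]
step 4: bank3 8->8 [HIT]
step 5: bank4 None->0 [EMPTY]
step 6: bank1 0->3 [CONFLICT]
step 7: bank4 0->0 [HIT]
step 8: bank0 None->1 [EMPTY]
step 9: bank2 8->7 [CONFLICT]
step 10: bank3 8->8 [HIT]
step 11: bank3 8->8 [HIT]
step 12: bank1 3->7 [CONFLICT]
step 13: bank4 0->8 [CONFLICT]
step 14: bank4 8->6 [CONFLICT]

TRACE = H,H,H,H,H,E,C,H,E,C,H,H,C,C,C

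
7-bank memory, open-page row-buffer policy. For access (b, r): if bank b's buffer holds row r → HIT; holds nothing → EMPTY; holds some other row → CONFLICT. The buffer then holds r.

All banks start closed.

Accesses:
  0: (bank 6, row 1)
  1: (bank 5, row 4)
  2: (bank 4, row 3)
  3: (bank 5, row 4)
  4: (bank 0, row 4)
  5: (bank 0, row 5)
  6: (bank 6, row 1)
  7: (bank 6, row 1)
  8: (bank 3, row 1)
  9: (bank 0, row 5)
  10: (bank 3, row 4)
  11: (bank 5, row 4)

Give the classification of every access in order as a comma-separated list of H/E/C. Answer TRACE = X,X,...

#0 (6,1) E
#1 (5,4) E
#2 (4,3) E
#3 (5,4) H  (was 4)
#4 (0,4) E
#5 (0,5) C  (was 4)
#6 (6,1) H  (was 1)
#7 (6,1) H  (was 1)
#8 (3,1) E
#9 (0,5) H  (was 5)
#10 (3,4) C  (was 1)
#11 (5,4) H  (was 4)

TRACE = E,E,E,H,E,C,H,H,E,H,C,H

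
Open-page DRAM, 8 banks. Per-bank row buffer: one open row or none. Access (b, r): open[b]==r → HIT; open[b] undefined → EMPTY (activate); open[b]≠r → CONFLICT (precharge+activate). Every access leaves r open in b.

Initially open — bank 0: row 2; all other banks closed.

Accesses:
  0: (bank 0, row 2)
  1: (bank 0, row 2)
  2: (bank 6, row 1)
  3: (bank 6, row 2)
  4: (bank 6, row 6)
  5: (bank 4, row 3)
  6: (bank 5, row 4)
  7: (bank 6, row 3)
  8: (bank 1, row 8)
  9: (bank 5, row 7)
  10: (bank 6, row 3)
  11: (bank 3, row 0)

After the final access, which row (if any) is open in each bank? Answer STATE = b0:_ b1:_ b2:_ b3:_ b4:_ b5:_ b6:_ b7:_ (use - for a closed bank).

STATE = b0:2 b1:8 b2:- b3:0 b4:3 b5:7 b6:3 b7:-

  [0] b0 r2: had r2 ⇒ H
  [1] b0 r2: had r2 ⇒ H
  [2] b6 r1: no row ⇒ E
  [3] b6 r2: had r1 ⇒ C
  [4] b6 r6: had r2 ⇒ C
  [5] b4 r3: no row ⇒ E
  [6] b5 r4: no row ⇒ E
  [7] b6 r3: had r6 ⇒ C
  [8] b1 r8: no row ⇒ E
  [9] b5 r7: had r4 ⇒ C
  [10] b6 r3: had r3 ⇒ H
  [11] b3 r0: no row ⇒ E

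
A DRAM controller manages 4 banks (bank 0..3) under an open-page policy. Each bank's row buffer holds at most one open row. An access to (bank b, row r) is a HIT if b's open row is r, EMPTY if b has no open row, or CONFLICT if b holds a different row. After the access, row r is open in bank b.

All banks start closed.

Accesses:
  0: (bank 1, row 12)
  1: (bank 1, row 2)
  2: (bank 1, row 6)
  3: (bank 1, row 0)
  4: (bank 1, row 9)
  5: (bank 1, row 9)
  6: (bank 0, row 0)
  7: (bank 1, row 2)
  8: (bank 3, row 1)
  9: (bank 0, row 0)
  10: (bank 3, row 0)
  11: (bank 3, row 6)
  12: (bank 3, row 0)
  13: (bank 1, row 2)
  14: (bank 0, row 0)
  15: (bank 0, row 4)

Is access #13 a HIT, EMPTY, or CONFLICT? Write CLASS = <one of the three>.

CLASS = HIT

step 0: bank1 None->12 [EMPTY]
step 1: bank1 12->2 [CONFLICT]
step 2: bank1 2->6 [CONFLICT]
step 3: bank1 6->0 [CONFLICT]
step 4: bank1 0->9 [CONFLICT]
step 5: bank1 9->9 [HIT]
step 6: bank0 None->0 [EMPTY]
step 7: bank1 9->2 [CONFLICT]
step 8: bank3 None->1 [EMPTY]
step 9: bank0 0->0 [HIT]
step 10: bank3 1->0 [CONFLICT]
step 11: bank3 0->6 [CONFLICT]
step 12: bank3 6->0 [CONFLICT]
step 13: bank1 2->2 [HIT]
step 14: bank0 0->0 [HIT]
step 15: bank0 0->4 [CONFLICT]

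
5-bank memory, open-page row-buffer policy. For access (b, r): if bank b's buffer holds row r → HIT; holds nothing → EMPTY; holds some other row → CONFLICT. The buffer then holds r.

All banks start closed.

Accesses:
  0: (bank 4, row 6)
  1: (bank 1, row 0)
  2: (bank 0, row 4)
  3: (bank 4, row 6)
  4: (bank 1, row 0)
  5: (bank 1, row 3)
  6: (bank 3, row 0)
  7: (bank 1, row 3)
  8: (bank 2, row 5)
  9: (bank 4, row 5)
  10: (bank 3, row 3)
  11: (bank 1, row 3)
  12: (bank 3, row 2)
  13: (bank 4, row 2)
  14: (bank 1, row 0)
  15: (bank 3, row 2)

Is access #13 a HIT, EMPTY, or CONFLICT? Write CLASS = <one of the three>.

CLASS = CONFLICT

0: bank 4 row 6 — prev None → EMPTY
1: bank 1 row 0 — prev None → EMPTY
2: bank 0 row 4 — prev None → EMPTY
3: bank 4 row 6 — prev 6 → HIT
4: bank 1 row 0 — prev 0 → HIT
5: bank 1 row 3 — prev 0 → CONFLICT
6: bank 3 row 0 — prev None → EMPTY
7: bank 1 row 3 — prev 3 → HIT
8: bank 2 row 5 — prev None → EMPTY
9: bank 4 row 5 — prev 6 → CONFLICT
10: bank 3 row 3 — prev 0 → CONFLICT
11: bank 1 row 3 — prev 3 → HIT
12: bank 3 row 2 — prev 3 → CONFLICT
13: bank 4 row 2 — prev 5 → CONFLICT
14: bank 1 row 0 — prev 3 → CONFLICT
15: bank 3 row 2 — prev 2 → HIT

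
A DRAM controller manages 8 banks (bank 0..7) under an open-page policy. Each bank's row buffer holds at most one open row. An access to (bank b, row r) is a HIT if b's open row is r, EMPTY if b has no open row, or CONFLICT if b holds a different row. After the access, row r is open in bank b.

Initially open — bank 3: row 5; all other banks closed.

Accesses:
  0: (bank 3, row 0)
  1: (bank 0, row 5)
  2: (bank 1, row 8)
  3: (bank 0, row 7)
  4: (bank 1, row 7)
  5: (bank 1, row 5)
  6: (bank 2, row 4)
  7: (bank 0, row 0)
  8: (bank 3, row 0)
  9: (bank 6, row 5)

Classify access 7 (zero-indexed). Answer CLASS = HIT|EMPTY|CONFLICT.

CLASS = CONFLICT

#0 (3,0) C  (was 5)
#1 (0,5) E
#2 (1,8) E
#3 (0,7) C  (was 5)
#4 (1,7) C  (was 8)
#5 (1,5) C  (was 7)
#6 (2,4) E
#7 (0,0) C  (was 7)
#8 (3,0) H  (was 0)
#9 (6,5) E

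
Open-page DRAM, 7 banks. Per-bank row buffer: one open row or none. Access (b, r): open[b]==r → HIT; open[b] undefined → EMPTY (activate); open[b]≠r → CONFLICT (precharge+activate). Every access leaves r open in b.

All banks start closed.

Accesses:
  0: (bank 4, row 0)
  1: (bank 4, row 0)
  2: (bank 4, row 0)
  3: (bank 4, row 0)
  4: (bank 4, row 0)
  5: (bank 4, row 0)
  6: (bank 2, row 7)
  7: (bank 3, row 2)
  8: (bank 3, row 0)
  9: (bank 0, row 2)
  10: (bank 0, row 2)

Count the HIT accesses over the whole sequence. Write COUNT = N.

COUNT = 6

step 0: bank4 None->0 [EMPTY]
step 1: bank4 0->0 [HIT]
step 2: bank4 0->0 [HIT]
step 3: bank4 0->0 [HIT]
step 4: bank4 0->0 [HIT]
step 5: bank4 0->0 [HIT]
step 6: bank2 None->7 [EMPTY]
step 7: bank3 None->2 [EMPTY]
step 8: bank3 2->0 [CONFLICT]
step 9: bank0 None->2 [EMPTY]
step 10: bank0 2->2 [HIT]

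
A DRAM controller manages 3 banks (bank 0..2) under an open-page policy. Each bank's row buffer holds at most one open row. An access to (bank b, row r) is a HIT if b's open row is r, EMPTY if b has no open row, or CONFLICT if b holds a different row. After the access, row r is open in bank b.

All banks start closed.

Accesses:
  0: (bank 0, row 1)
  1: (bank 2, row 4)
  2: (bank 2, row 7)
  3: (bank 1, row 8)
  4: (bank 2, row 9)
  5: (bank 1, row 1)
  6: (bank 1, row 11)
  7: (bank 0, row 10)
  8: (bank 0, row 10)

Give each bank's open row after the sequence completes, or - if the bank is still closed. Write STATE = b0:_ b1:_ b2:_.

STATE = b0:10 b1:11 b2:9

step 0: bank0 None->1 [EMPTY]
step 1: bank2 None->4 [EMPTY]
step 2: bank2 4->7 [CONFLICT]
step 3: bank1 None->8 [EMPTY]
step 4: bank2 7->9 [CONFLICT]
step 5: bank1 8->1 [CONFLICT]
step 6: bank1 1->11 [CONFLICT]
step 7: bank0 1->10 [CONFLICT]
step 8: bank0 10->10 [HIT]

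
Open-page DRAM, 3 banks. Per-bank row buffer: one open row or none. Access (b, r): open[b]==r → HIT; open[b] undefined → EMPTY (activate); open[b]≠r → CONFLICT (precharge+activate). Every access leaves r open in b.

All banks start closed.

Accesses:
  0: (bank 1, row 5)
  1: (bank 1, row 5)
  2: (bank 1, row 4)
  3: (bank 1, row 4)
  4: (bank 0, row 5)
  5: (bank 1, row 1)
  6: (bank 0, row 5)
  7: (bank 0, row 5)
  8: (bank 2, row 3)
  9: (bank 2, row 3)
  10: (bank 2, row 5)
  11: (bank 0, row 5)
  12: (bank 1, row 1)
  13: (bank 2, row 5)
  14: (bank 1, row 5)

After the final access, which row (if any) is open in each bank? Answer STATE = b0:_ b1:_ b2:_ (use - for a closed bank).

#0 (1,5) E
#1 (1,5) H  (was 5)
#2 (1,4) C  (was 5)
#3 (1,4) H  (was 4)
#4 (0,5) E
#5 (1,1) C  (was 4)
#6 (0,5) H  (was 5)
#7 (0,5) H  (was 5)
#8 (2,3) E
#9 (2,3) H  (was 3)
#10 (2,5) C  (was 3)
#11 (0,5) H  (was 5)
#12 (1,1) H  (was 1)
#13 (2,5) H  (was 5)
#14 (1,5) C  (was 1)

STATE = b0:5 b1:5 b2:5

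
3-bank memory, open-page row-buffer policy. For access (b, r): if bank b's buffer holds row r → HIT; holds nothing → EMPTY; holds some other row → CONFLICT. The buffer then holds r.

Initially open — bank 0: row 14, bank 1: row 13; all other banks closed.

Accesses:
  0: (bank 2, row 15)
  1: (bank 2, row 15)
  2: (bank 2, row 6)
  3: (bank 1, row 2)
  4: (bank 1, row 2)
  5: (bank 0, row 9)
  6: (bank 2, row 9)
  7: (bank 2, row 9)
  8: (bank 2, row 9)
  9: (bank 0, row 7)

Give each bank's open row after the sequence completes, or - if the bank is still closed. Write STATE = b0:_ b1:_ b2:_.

STATE = b0:7 b1:2 b2:9

step 0: bank2 None->15 [EMPTY]
step 1: bank2 15->15 [HIT]
step 2: bank2 15->6 [CONFLICT]
step 3: bank1 13->2 [CONFLICT]
step 4: bank1 2->2 [HIT]
step 5: bank0 14->9 [CONFLICT]
step 6: bank2 6->9 [CONFLICT]
step 7: bank2 9->9 [HIT]
step 8: bank2 9->9 [HIT]
step 9: bank0 9->7 [CONFLICT]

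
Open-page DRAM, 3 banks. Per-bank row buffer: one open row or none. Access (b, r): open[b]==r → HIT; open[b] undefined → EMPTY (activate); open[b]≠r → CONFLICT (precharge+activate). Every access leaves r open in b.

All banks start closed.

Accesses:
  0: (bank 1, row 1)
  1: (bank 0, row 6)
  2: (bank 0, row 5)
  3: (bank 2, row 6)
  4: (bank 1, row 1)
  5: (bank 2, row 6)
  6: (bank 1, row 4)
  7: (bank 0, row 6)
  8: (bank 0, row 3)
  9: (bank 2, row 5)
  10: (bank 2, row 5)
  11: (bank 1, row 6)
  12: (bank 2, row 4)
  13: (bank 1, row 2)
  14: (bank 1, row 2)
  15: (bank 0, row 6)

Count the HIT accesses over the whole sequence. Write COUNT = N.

  [0] b1 r1: no row ⇒ E
  [1] b0 r6: no row ⇒ E
  [2] b0 r5: had r6 ⇒ C
  [3] b2 r6: no row ⇒ E
  [4] b1 r1: had r1 ⇒ H
  [5] b2 r6: had r6 ⇒ H
  [6] b1 r4: had r1 ⇒ C
  [7] b0 r6: had r5 ⇒ C
  [8] b0 r3: had r6 ⇒ C
  [9] b2 r5: had r6 ⇒ C
  [10] b2 r5: had r5 ⇒ H
  [11] b1 r6: had r4 ⇒ C
  [12] b2 r4: had r5 ⇒ C
  [13] b1 r2: had r6 ⇒ C
  [14] b1 r2: had r2 ⇒ H
  [15] b0 r6: had r3 ⇒ C

COUNT = 4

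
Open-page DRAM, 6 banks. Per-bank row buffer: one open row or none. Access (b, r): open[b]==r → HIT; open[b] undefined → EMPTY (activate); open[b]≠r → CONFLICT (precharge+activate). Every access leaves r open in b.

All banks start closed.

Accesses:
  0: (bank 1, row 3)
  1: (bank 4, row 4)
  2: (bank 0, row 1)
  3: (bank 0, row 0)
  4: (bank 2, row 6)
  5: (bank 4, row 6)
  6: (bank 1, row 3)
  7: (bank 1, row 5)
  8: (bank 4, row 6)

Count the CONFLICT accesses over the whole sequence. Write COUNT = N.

COUNT = 3

0: bank 1 row 3 — prev None → EMPTY
1: bank 4 row 4 — prev None → EMPTY
2: bank 0 row 1 — prev None → EMPTY
3: bank 0 row 0 — prev 1 → CONFLICT
4: bank 2 row 6 — prev None → EMPTY
5: bank 4 row 6 — prev 4 → CONFLICT
6: bank 1 row 3 — prev 3 → HIT
7: bank 1 row 5 — prev 3 → CONFLICT
8: bank 4 row 6 — prev 6 → HIT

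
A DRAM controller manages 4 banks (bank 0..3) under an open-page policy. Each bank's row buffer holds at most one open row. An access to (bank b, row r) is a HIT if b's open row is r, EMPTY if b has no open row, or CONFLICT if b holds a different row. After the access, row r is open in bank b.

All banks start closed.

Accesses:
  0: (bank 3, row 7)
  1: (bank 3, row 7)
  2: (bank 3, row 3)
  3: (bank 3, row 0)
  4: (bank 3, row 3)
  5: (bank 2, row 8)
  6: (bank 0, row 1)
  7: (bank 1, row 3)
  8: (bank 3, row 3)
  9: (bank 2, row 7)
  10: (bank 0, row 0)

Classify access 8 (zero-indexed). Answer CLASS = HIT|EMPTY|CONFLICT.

  [0] b3 r7: no row ⇒ E
  [1] b3 r7: had r7 ⇒ H
  [2] b3 r3: had r7 ⇒ C
  [3] b3 r0: had r3 ⇒ C
  [4] b3 r3: had r0 ⇒ C
  [5] b2 r8: no row ⇒ E
  [6] b0 r1: no row ⇒ E
  [7] b1 r3: no row ⇒ E
  [8] b3 r3: had r3 ⇒ H
  [9] b2 r7: had r8 ⇒ C
  [10] b0 r0: had r1 ⇒ C

CLASS = HIT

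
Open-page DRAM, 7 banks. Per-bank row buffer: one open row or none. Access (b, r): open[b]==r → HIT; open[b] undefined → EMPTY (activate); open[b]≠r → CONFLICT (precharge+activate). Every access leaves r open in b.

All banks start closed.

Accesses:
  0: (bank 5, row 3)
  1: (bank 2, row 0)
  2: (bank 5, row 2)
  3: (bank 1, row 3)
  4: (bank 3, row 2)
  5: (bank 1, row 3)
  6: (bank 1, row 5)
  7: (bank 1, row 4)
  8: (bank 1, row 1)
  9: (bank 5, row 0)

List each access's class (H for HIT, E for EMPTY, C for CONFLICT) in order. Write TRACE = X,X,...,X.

TRACE = E,E,C,E,E,H,C,C,C,C

#0 (5,3) E
#1 (2,0) E
#2 (5,2) C  (was 3)
#3 (1,3) E
#4 (3,2) E
#5 (1,3) H  (was 3)
#6 (1,5) C  (was 3)
#7 (1,4) C  (was 5)
#8 (1,1) C  (was 4)
#9 (5,0) C  (was 2)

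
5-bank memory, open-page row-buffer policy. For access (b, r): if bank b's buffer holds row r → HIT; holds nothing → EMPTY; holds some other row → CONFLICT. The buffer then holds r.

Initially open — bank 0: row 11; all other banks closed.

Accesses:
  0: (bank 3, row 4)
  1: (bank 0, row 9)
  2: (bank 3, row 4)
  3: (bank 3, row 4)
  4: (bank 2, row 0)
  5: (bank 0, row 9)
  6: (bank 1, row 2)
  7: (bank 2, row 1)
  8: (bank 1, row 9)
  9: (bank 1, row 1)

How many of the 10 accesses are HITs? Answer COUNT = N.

COUNT = 3

0: bank 3 row 4 — prev None → EMPTY
1: bank 0 row 9 — prev 11 → CONFLICT
2: bank 3 row 4 — prev 4 → HIT
3: bank 3 row 4 — prev 4 → HIT
4: bank 2 row 0 — prev None → EMPTY
5: bank 0 row 9 — prev 9 → HIT
6: bank 1 row 2 — prev None → EMPTY
7: bank 2 row 1 — prev 0 → CONFLICT
8: bank 1 row 9 — prev 2 → CONFLICT
9: bank 1 row 1 — prev 9 → CONFLICT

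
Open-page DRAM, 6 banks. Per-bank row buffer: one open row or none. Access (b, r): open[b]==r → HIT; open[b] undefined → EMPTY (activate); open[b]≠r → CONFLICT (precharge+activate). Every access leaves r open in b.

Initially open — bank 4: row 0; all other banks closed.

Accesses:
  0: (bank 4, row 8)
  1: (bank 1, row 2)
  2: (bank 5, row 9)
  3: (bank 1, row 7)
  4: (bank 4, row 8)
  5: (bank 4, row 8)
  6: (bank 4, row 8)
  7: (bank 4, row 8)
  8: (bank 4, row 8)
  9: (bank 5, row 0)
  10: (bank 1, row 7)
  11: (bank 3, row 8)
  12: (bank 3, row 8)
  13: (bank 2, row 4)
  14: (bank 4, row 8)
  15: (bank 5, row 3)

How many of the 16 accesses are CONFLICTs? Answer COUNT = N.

COUNT = 4

step 0: bank4 0->8 [CONFLICT]
step 1: bank1 None->2 [EMPTY]
step 2: bank5 None->9 [EMPTY]
step 3: bank1 2->7 [CONFLICT]
step 4: bank4 8->8 [HIT]
step 5: bank4 8->8 [HIT]
step 6: bank4 8->8 [HIT]
step 7: bank4 8->8 [HIT]
step 8: bank4 8->8 [HIT]
step 9: bank5 9->0 [CONFLICT]
step 10: bank1 7->7 [HIT]
step 11: bank3 None->8 [EMPTY]
step 12: bank3 8->8 [HIT]
step 13: bank2 None->4 [EMPTY]
step 14: bank4 8->8 [HIT]
step 15: bank5 0->3 [CONFLICT]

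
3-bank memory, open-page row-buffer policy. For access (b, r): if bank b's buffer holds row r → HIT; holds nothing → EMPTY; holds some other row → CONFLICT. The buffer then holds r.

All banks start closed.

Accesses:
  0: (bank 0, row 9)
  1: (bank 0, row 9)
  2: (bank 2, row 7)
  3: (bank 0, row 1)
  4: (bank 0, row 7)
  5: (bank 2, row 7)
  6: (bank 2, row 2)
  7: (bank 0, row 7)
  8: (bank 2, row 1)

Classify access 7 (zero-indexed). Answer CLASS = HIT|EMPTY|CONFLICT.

0: bank 0 row 9 — prev None → EMPTY
1: bank 0 row 9 — prev 9 → HIT
2: bank 2 row 7 — prev None → EMPTY
3: bank 0 row 1 — prev 9 → CONFLICT
4: bank 0 row 7 — prev 1 → CONFLICT
5: bank 2 row 7 — prev 7 → HIT
6: bank 2 row 2 — prev 7 → CONFLICT
7: bank 0 row 7 — prev 7 → HIT
8: bank 2 row 1 — prev 2 → CONFLICT

CLASS = HIT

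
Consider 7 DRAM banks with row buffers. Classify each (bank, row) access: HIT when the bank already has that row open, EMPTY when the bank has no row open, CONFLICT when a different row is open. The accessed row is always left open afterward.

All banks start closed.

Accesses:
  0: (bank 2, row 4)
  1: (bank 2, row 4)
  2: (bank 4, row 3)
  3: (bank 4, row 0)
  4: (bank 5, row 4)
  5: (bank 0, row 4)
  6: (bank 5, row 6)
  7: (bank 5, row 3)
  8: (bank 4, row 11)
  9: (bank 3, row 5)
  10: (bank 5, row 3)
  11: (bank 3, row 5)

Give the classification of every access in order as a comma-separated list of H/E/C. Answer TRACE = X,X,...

  [0] b2 r4: no row ⇒ E
  [1] b2 r4: had r4 ⇒ H
  [2] b4 r3: no row ⇒ E
  [3] b4 r0: had r3 ⇒ C
  [4] b5 r4: no row ⇒ E
  [5] b0 r4: no row ⇒ E
  [6] b5 r6: had r4 ⇒ C
  [7] b5 r3: had r6 ⇒ C
  [8] b4 r11: had r0 ⇒ C
  [9] b3 r5: no row ⇒ E
  [10] b5 r3: had r3 ⇒ H
  [11] b3 r5: had r5 ⇒ H

TRACE = E,H,E,C,E,E,C,C,C,E,H,H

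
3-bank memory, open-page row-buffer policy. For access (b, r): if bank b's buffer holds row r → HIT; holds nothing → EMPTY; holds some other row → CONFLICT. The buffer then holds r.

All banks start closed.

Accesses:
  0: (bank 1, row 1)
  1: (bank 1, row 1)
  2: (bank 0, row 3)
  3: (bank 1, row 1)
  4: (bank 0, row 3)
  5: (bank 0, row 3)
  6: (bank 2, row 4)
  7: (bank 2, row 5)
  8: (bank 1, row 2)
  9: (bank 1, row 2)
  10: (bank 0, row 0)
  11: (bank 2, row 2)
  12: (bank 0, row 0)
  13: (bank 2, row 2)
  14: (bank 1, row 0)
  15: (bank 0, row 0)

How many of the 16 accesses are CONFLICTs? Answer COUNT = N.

COUNT = 5

#0 (1,1) E
#1 (1,1) H  (was 1)
#2 (0,3) E
#3 (1,1) H  (was 1)
#4 (0,3) H  (was 3)
#5 (0,3) H  (was 3)
#6 (2,4) E
#7 (2,5) C  (was 4)
#8 (1,2) C  (was 1)
#9 (1,2) H  (was 2)
#10 (0,0) C  (was 3)
#11 (2,2) C  (was 5)
#12 (0,0) H  (was 0)
#13 (2,2) H  (was 2)
#14 (1,0) C  (was 2)
#15 (0,0) H  (was 0)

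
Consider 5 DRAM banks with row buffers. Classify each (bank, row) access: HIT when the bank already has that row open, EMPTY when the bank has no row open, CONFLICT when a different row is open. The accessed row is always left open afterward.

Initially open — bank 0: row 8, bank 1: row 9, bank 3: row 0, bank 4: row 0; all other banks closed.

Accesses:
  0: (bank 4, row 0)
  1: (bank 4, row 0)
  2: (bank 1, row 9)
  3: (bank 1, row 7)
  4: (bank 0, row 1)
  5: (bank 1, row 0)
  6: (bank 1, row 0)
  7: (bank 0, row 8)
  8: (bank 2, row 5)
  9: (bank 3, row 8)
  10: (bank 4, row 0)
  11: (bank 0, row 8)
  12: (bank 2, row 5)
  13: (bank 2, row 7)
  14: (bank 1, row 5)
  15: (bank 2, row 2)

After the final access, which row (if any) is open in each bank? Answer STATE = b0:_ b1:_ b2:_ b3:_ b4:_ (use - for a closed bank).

#0 (4,0) H  (was 0)
#1 (4,0) H  (was 0)
#2 (1,9) H  (was 9)
#3 (1,7) C  (was 9)
#4 (0,1) C  (was 8)
#5 (1,0) C  (was 7)
#6 (1,0) H  (was 0)
#7 (0,8) C  (was 1)
#8 (2,5) E
#9 (3,8) C  (was 0)
#10 (4,0) H  (was 0)
#11 (0,8) H  (was 8)
#12 (2,5) H  (was 5)
#13 (2,7) C  (was 5)
#14 (1,5) C  (was 0)
#15 (2,2) C  (was 7)

STATE = b0:8 b1:5 b2:2 b3:8 b4:0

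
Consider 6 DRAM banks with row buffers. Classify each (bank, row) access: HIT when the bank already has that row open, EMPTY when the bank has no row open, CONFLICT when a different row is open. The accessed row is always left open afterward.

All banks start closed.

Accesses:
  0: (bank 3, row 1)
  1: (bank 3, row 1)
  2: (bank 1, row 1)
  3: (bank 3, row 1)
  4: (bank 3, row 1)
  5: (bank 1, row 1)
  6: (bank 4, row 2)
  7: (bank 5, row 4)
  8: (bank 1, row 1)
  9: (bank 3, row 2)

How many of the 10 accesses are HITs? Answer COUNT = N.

COUNT = 5

  [0] b3 r1: no row ⇒ E
  [1] b3 r1: had r1 ⇒ H
  [2] b1 r1: no row ⇒ E
  [3] b3 r1: had r1 ⇒ H
  [4] b3 r1: had r1 ⇒ H
  [5] b1 r1: had r1 ⇒ H
  [6] b4 r2: no row ⇒ E
  [7] b5 r4: no row ⇒ E
  [8] b1 r1: had r1 ⇒ H
  [9] b3 r2: had r1 ⇒ C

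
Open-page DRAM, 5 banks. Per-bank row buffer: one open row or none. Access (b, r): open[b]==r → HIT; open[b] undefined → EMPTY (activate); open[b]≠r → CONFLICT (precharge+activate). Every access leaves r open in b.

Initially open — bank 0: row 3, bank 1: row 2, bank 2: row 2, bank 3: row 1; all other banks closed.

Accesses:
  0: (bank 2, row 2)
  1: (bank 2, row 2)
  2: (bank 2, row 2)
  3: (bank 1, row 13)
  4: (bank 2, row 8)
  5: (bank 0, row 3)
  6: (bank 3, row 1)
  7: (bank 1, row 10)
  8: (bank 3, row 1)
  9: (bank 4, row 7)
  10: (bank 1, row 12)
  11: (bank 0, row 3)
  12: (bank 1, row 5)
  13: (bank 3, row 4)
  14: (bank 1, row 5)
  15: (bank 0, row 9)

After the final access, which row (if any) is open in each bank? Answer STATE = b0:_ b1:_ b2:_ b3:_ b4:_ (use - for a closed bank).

#0 (2,2) H  (was 2)
#1 (2,2) H  (was 2)
#2 (2,2) H  (was 2)
#3 (1,13) C  (was 2)
#4 (2,8) C  (was 2)
#5 (0,3) H  (was 3)
#6 (3,1) H  (was 1)
#7 (1,10) C  (was 13)
#8 (3,1) H  (was 1)
#9 (4,7) E
#10 (1,12) C  (was 10)
#11 (0,3) H  (was 3)
#12 (1,5) C  (was 12)
#13 (3,4) C  (was 1)
#14 (1,5) H  (was 5)
#15 (0,9) C  (was 3)

STATE = b0:9 b1:5 b2:8 b3:4 b4:7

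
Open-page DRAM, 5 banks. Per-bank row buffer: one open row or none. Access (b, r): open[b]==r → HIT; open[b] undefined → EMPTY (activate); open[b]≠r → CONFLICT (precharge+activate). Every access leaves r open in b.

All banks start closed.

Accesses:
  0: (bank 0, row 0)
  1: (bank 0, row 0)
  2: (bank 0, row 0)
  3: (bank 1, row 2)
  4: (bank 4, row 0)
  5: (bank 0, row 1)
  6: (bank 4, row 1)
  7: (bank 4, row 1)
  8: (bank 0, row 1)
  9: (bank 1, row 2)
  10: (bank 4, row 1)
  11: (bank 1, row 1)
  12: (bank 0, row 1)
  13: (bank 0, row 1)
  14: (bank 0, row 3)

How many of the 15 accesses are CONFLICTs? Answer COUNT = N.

#0 (0,0) E
#1 (0,0) H  (was 0)
#2 (0,0) H  (was 0)
#3 (1,2) E
#4 (4,0) E
#5 (0,1) C  (was 0)
#6 (4,1) C  (was 0)
#7 (4,1) H  (was 1)
#8 (0,1) H  (was 1)
#9 (1,2) H  (was 2)
#10 (4,1) H  (was 1)
#11 (1,1) C  (was 2)
#12 (0,1) H  (was 1)
#13 (0,1) H  (was 1)
#14 (0,3) C  (was 1)

COUNT = 4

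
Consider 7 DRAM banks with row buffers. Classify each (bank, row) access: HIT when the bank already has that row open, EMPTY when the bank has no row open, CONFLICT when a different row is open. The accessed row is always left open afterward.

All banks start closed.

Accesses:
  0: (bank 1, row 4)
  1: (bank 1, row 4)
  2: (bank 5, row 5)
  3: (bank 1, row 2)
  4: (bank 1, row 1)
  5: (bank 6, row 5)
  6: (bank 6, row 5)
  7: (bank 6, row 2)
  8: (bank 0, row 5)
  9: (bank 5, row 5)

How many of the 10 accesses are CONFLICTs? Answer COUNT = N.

COUNT = 3

step 0: bank1 None->4 [EMPTY]
step 1: bank1 4->4 [HIT]
step 2: bank5 None->5 [EMPTY]
step 3: bank1 4->2 [CONFLICT]
step 4: bank1 2->1 [CONFLICT]
step 5: bank6 None->5 [EMPTY]
step 6: bank6 5->5 [HIT]
step 7: bank6 5->2 [CONFLICT]
step 8: bank0 None->5 [EMPTY]
step 9: bank5 5->5 [HIT]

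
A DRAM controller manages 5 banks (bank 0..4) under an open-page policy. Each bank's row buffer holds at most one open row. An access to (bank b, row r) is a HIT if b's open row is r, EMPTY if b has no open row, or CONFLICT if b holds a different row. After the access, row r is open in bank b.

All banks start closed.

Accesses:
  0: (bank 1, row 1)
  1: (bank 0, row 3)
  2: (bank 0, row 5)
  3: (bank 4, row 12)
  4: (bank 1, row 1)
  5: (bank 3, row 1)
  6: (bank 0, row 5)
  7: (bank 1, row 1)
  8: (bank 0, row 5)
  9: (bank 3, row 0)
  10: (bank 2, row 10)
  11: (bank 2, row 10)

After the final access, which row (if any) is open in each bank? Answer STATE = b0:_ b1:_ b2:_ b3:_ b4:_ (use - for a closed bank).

STATE = b0:5 b1:1 b2:10 b3:0 b4:12

#0 (1,1) E
#1 (0,3) E
#2 (0,5) C  (was 3)
#3 (4,12) E
#4 (1,1) H  (was 1)
#5 (3,1) E
#6 (0,5) H  (was 5)
#7 (1,1) H  (was 1)
#8 (0,5) H  (was 5)
#9 (3,0) C  (was 1)
#10 (2,10) E
#11 (2,10) H  (was 10)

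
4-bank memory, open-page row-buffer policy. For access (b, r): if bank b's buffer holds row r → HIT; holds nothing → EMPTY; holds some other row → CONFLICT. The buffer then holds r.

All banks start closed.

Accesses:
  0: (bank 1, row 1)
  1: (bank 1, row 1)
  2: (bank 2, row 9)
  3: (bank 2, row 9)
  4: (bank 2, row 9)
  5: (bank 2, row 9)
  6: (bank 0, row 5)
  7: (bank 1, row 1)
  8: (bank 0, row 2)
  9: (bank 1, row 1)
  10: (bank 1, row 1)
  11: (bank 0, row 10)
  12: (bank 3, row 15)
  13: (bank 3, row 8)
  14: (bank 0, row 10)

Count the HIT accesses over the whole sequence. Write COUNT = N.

  [0] b1 r1: no row ⇒ E
  [1] b1 r1: had r1 ⇒ H
  [2] b2 r9: no row ⇒ E
  [3] b2 r9: had r9 ⇒ H
  [4] b2 r9: had r9 ⇒ H
  [5] b2 r9: had r9 ⇒ H
  [6] b0 r5: no row ⇒ E
  [7] b1 r1: had r1 ⇒ H
  [8] b0 r2: had r5 ⇒ C
  [9] b1 r1: had r1 ⇒ H
  [10] b1 r1: had r1 ⇒ H
  [11] b0 r10: had r2 ⇒ C
  [12] b3 r15: no row ⇒ E
  [13] b3 r8: had r15 ⇒ C
  [14] b0 r10: had r10 ⇒ H

COUNT = 8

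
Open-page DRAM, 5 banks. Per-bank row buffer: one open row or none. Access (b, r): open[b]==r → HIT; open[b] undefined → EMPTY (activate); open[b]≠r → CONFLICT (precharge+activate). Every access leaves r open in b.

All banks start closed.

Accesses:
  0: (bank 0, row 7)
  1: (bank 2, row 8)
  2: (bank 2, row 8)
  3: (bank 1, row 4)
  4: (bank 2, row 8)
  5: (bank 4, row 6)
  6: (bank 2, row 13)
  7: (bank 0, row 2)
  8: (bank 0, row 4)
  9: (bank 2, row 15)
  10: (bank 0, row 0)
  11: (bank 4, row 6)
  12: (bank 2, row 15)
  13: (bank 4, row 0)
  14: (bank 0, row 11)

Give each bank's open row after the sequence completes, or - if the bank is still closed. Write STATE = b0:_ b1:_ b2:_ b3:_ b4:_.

step 0: bank0 None->7 [EMPTY]
step 1: bank2 None->8 [EMPTY]
step 2: bank2 8->8 [HIT]
step 3: bank1 None->4 [EMPTY]
step 4: bank2 8->8 [HIT]
step 5: bank4 None->6 [EMPTY]
step 6: bank2 8->13 [CONFLICT]
step 7: bank0 7->2 [CONFLICT]
step 8: bank0 2->4 [CONFLICT]
step 9: bank2 13->15 [CONFLICT]
step 10: bank0 4->0 [CONFLICT]
step 11: bank4 6->6 [HIT]
step 12: bank2 15->15 [HIT]
step 13: bank4 6->0 [CONFLICT]
step 14: bank0 0->11 [CONFLICT]

STATE = b0:11 b1:4 b2:15 b3:- b4:0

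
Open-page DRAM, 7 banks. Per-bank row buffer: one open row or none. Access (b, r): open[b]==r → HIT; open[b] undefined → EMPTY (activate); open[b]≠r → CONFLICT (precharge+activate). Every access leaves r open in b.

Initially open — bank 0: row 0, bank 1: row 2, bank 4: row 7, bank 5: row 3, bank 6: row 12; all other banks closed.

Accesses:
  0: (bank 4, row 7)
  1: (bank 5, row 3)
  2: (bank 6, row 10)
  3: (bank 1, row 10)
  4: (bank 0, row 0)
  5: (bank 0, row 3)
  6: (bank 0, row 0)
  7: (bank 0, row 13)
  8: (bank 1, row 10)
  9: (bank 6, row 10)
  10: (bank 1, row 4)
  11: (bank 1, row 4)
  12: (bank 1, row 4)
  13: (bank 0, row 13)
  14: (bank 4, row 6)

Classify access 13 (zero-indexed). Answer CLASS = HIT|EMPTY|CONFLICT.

#0 (4,7) H  (was 7)
#1 (5,3) H  (was 3)
#2 (6,10) C  (was 12)
#3 (1,10) C  (was 2)
#4 (0,0) H  (was 0)
#5 (0,3) C  (was 0)
#6 (0,0) C  (was 3)
#7 (0,13) C  (was 0)
#8 (1,10) H  (was 10)
#9 (6,10) H  (was 10)
#10 (1,4) C  (was 10)
#11 (1,4) H  (was 4)
#12 (1,4) H  (was 4)
#13 (0,13) H  (was 13)
#14 (4,6) C  (was 7)

CLASS = HIT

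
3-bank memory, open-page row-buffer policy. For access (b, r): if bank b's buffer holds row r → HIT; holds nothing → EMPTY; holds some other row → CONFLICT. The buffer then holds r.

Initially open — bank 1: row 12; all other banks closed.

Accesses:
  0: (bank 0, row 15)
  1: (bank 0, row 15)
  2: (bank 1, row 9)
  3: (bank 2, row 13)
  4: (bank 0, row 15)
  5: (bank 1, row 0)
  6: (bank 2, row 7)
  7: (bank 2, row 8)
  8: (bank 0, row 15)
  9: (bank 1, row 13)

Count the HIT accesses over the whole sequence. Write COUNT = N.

  [0] b0 r15: no row ⇒ E
  [1] b0 r15: had r15 ⇒ H
  [2] b1 r9: had r12 ⇒ C
  [3] b2 r13: no row ⇒ E
  [4] b0 r15: had r15 ⇒ H
  [5] b1 r0: had r9 ⇒ C
  [6] b2 r7: had r13 ⇒ C
  [7] b2 r8: had r7 ⇒ C
  [8] b0 r15: had r15 ⇒ H
  [9] b1 r13: had r0 ⇒ C

COUNT = 3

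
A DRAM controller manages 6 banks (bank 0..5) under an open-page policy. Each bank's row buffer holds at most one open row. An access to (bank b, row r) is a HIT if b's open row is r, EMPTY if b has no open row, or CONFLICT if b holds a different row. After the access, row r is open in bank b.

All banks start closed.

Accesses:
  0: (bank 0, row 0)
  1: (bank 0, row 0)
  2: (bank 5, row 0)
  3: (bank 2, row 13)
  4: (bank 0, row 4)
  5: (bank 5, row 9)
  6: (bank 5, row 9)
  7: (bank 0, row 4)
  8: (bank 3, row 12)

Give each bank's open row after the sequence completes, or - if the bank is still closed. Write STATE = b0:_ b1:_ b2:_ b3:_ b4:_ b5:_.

#0 (0,0) E
#1 (0,0) H  (was 0)
#2 (5,0) E
#3 (2,13) E
#4 (0,4) C  (was 0)
#5 (5,9) C  (was 0)
#6 (5,9) H  (was 9)
#7 (0,4) H  (was 4)
#8 (3,12) E

STATE = b0:4 b1:- b2:13 b3:12 b4:- b5:9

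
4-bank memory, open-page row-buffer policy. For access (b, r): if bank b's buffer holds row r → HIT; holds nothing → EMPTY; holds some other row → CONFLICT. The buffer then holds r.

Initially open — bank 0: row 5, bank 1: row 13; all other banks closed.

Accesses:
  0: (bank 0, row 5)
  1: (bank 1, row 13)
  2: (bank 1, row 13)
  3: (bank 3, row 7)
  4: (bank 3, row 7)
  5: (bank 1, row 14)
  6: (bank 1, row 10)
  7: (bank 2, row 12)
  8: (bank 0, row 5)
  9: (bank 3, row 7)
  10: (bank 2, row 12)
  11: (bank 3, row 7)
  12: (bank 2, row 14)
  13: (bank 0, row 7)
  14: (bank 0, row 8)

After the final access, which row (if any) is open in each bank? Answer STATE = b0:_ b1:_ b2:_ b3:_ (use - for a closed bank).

0: bank 0 row 5 — prev 5 → HIT
1: bank 1 row 13 — prev 13 → HIT
2: bank 1 row 13 — prev 13 → HIT
3: bank 3 row 7 — prev None → EMPTY
4: bank 3 row 7 — prev 7 → HIT
5: bank 1 row 14 — prev 13 → CONFLICT
6: bank 1 row 10 — prev 14 → CONFLICT
7: bank 2 row 12 — prev None → EMPTY
8: bank 0 row 5 — prev 5 → HIT
9: bank 3 row 7 — prev 7 → HIT
10: bank 2 row 12 — prev 12 → HIT
11: bank 3 row 7 — prev 7 → HIT
12: bank 2 row 14 — prev 12 → CONFLICT
13: bank 0 row 7 — prev 5 → CONFLICT
14: bank 0 row 8 — prev 7 → CONFLICT

STATE = b0:8 b1:10 b2:14 b3:7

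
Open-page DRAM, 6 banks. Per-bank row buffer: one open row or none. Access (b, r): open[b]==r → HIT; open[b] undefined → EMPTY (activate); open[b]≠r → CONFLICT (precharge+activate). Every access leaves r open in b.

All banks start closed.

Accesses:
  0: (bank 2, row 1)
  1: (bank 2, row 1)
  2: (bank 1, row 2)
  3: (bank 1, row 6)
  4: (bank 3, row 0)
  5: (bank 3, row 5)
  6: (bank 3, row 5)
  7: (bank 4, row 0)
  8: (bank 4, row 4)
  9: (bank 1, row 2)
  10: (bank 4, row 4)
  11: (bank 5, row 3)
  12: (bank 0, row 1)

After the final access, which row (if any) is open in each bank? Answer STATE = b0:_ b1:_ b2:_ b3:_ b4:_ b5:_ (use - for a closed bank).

0: bank 2 row 1 — prev None → EMPTY
1: bank 2 row 1 — prev 1 → HIT
2: bank 1 row 2 — prev None → EMPTY
3: bank 1 row 6 — prev 2 → CONFLICT
4: bank 3 row 0 — prev None → EMPTY
5: bank 3 row 5 — prev 0 → CONFLICT
6: bank 3 row 5 — prev 5 → HIT
7: bank 4 row 0 — prev None → EMPTY
8: bank 4 row 4 — prev 0 → CONFLICT
9: bank 1 row 2 — prev 6 → CONFLICT
10: bank 4 row 4 — prev 4 → HIT
11: bank 5 row 3 — prev None → EMPTY
12: bank 0 row 1 — prev None → EMPTY

STATE = b0:1 b1:2 b2:1 b3:5 b4:4 b5:3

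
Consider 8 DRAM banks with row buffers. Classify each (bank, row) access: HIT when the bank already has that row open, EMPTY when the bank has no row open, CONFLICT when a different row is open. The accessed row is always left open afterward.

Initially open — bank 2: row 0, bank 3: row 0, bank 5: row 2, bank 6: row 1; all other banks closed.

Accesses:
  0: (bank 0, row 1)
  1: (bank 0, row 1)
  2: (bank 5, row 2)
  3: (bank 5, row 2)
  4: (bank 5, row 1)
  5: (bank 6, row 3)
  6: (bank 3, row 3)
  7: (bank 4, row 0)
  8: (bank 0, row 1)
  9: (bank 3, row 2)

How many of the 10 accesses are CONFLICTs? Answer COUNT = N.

  [0] b0 r1: no row ⇒ E
  [1] b0 r1: had r1 ⇒ H
  [2] b5 r2: had r2 ⇒ H
  [3] b5 r2: had r2 ⇒ H
  [4] b5 r1: had r2 ⇒ C
  [5] b6 r3: had r1 ⇒ C
  [6] b3 r3: had r0 ⇒ C
  [7] b4 r0: no row ⇒ E
  [8] b0 r1: had r1 ⇒ H
  [9] b3 r2: had r3 ⇒ C

COUNT = 4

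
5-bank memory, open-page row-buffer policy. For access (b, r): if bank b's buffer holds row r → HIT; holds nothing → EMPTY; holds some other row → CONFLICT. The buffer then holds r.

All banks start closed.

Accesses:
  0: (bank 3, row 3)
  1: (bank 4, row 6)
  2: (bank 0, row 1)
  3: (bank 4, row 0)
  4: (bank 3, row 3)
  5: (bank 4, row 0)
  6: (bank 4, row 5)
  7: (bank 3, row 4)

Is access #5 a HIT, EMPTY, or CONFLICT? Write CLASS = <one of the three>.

CLASS = HIT

0: bank 3 row 3 — prev None → EMPTY
1: bank 4 row 6 — prev None → EMPTY
2: bank 0 row 1 — prev None → EMPTY
3: bank 4 row 0 — prev 6 → CONFLICT
4: bank 3 row 3 — prev 3 → HIT
5: bank 4 row 0 — prev 0 → HIT
6: bank 4 row 5 — prev 0 → CONFLICT
7: bank 3 row 4 — prev 3 → CONFLICT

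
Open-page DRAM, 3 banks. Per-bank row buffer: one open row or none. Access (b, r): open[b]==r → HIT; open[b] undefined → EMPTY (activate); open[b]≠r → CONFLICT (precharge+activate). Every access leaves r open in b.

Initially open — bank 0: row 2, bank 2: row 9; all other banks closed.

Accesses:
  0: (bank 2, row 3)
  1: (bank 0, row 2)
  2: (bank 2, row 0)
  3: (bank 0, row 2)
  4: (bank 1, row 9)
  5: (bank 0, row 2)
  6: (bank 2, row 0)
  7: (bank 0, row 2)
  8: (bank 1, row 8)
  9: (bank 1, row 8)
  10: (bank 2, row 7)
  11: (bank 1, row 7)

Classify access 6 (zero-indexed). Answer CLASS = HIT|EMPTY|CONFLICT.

step 0: bank2 9->3 [CONFLICT]
step 1: bank0 2->2 [HIT]
step 2: bank2 3->0 [CONFLICT]
step 3: bank0 2->2 [HIT]
step 4: bank1 None->9 [EMPTY]
step 5: bank0 2->2 [HIT]
step 6: bank2 0->0 [HIT]
step 7: bank0 2->2 [HIT]
step 8: bank1 9->8 [CONFLICT]
step 9: bank1 8->8 [HIT]
step 10: bank2 0->7 [CONFLICT]
step 11: bank1 8->7 [CONFLICT]

CLASS = HIT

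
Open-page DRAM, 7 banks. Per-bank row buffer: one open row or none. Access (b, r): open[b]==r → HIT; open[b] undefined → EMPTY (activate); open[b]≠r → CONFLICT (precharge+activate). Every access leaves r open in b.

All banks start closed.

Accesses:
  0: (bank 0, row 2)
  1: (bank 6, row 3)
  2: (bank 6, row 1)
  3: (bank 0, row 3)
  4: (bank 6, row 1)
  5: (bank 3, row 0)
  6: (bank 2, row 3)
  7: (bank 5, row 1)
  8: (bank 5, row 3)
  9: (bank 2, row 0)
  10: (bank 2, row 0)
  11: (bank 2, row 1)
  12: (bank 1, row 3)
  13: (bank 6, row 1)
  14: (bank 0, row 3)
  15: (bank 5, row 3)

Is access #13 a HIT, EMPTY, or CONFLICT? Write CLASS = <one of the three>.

step 0: bank0 None->2 [EMPTY]
step 1: bank6 None->3 [EMPTY]
step 2: bank6 3->1 [CONFLICT]
step 3: bank0 2->3 [CONFLICT]
step 4: bank6 1->1 [HIT]
step 5: bank3 None->0 [EMPTY]
step 6: bank2 None->3 [EMPTY]
step 7: bank5 None->1 [EMPTY]
step 8: bank5 1->3 [CONFLICT]
step 9: bank2 3->0 [CONFLICT]
step 10: bank2 0->0 [HIT]
step 11: bank2 0->1 [CONFLICT]
step 12: bank1 None->3 [EMPTY]
step 13: bank6 1->1 [HIT]
step 14: bank0 3->3 [HIT]
step 15: bank5 3->3 [HIT]

CLASS = HIT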